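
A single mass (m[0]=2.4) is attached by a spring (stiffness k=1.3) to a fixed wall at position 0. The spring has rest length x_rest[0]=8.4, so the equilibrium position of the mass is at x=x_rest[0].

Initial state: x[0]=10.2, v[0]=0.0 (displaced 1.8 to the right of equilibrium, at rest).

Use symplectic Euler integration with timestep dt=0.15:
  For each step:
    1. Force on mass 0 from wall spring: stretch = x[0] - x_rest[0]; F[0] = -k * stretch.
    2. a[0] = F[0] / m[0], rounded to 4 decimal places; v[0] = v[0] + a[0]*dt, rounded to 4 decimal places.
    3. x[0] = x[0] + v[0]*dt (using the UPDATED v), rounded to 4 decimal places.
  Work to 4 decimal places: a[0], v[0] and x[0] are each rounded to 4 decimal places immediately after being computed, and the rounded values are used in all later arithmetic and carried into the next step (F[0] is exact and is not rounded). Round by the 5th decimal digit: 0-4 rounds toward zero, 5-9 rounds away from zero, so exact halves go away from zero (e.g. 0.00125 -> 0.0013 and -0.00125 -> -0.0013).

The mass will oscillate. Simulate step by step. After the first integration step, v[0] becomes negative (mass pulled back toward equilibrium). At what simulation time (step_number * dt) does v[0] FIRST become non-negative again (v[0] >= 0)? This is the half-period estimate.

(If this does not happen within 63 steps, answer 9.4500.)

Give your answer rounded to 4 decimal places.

Step 0: x=[10.2000] v=[0.0000]
Step 1: x=[10.1781] v=[-0.1463]
Step 2: x=[10.1345] v=[-0.2908]
Step 3: x=[10.0697] v=[-0.4317]
Step 4: x=[9.9846] v=[-0.5674]
Step 5: x=[9.8802] v=[-0.6961]
Step 6: x=[9.7577] v=[-0.8164]
Step 7: x=[9.6187] v=[-0.9267]
Step 8: x=[9.4648] v=[-1.0257]
Step 9: x=[9.2980] v=[-1.1122]
Step 10: x=[9.1202] v=[-1.1852]
Step 11: x=[8.9336] v=[-1.2437]
Step 12: x=[8.7405] v=[-1.2871]
Step 13: x=[8.5433] v=[-1.3148]
Step 14: x=[8.3443] v=[-1.3264]
Step 15: x=[8.1460] v=[-1.3219]
Step 16: x=[7.9508] v=[-1.3013]
Step 17: x=[7.7611] v=[-1.2648]
Step 18: x=[7.5792] v=[-1.2129]
Step 19: x=[7.4073] v=[-1.1462]
Step 20: x=[7.2475] v=[-1.0655]
Step 21: x=[7.1017] v=[-0.9719]
Step 22: x=[6.9717] v=[-0.8664]
Step 23: x=[6.8592] v=[-0.7503]
Step 24: x=[6.7654] v=[-0.6251]
Step 25: x=[6.6916] v=[-0.4923]
Step 26: x=[6.6386] v=[-0.3535]
Step 27: x=[6.6070] v=[-0.2104]
Step 28: x=[6.5973] v=[-0.0647]
Step 29: x=[6.6096] v=[0.0818]
First v>=0 after going negative at step 29, time=4.3500

Answer: 4.3500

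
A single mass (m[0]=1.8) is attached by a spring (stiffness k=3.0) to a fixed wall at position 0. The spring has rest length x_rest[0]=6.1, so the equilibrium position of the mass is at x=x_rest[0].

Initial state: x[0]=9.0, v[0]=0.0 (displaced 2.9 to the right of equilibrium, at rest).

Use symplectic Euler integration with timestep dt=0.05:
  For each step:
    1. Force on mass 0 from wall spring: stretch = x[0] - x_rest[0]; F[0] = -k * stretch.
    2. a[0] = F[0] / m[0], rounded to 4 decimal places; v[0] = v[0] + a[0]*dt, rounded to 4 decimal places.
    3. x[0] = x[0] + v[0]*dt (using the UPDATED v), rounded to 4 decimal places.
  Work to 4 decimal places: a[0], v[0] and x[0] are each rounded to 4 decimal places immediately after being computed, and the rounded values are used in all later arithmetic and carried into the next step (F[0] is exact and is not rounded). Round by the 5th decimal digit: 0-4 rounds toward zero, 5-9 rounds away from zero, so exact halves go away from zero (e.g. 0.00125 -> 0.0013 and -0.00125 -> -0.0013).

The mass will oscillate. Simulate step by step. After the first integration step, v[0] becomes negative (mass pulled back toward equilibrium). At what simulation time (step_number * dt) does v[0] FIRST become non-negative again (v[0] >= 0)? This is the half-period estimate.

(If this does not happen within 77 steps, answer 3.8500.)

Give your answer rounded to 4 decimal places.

Step 0: x=[9.0000] v=[0.0000]
Step 1: x=[8.9879] v=[-0.2417]
Step 2: x=[8.9638] v=[-0.4824]
Step 3: x=[8.9277] v=[-0.7211]
Step 4: x=[8.8799] v=[-0.9567]
Step 5: x=[8.8205] v=[-1.1884]
Step 6: x=[8.7497] v=[-1.4151]
Step 7: x=[8.6679] v=[-1.6359]
Step 8: x=[8.5754] v=[-1.8499]
Step 9: x=[8.4726] v=[-2.0562]
Step 10: x=[8.3599] v=[-2.2539]
Step 11: x=[8.2378] v=[-2.4422]
Step 12: x=[8.1068] v=[-2.6204]
Step 13: x=[7.9674] v=[-2.7876]
Step 14: x=[7.8202] v=[-2.9432]
Step 15: x=[7.6659] v=[-3.0866]
Step 16: x=[7.5050] v=[-3.2171]
Step 17: x=[7.3383] v=[-3.3342]
Step 18: x=[7.1664] v=[-3.4374]
Step 19: x=[6.9901] v=[-3.5263]
Step 20: x=[6.8101] v=[-3.6005]
Step 21: x=[6.6271] v=[-3.6597]
Step 22: x=[6.4419] v=[-3.7036]
Step 23: x=[6.2553] v=[-3.7321]
Step 24: x=[6.0681] v=[-3.7450]
Step 25: x=[5.8810] v=[-3.7423]
Step 26: x=[5.6948] v=[-3.7241]
Step 27: x=[5.5103] v=[-3.6903]
Step 28: x=[5.3282] v=[-3.6412]
Step 29: x=[5.1494] v=[-3.5769]
Step 30: x=[4.9745] v=[-3.4977]
Step 31: x=[4.8043] v=[-3.4039]
Step 32: x=[4.6395] v=[-3.2959]
Step 33: x=[4.4808] v=[-3.1742]
Step 34: x=[4.3288] v=[-3.0393]
Step 35: x=[4.1842] v=[-2.8917]
Step 36: x=[4.0476] v=[-2.7321]
Step 37: x=[3.9195] v=[-2.5611]
Step 38: x=[3.8005] v=[-2.3794]
Step 39: x=[3.6911] v=[-2.1878]
Step 40: x=[3.5917] v=[-1.9871]
Step 41: x=[3.5028] v=[-1.7781]
Step 42: x=[3.4247] v=[-1.5617]
Step 43: x=[3.3578] v=[-1.3388]
Step 44: x=[3.3023] v=[-1.1103]
Step 45: x=[3.2584] v=[-0.8772]
Step 46: x=[3.2264] v=[-0.6404]
Step 47: x=[3.2064] v=[-0.4009]
Step 48: x=[3.1984] v=[-0.1598]
Step 49: x=[3.2025] v=[0.0820]
First v>=0 after going negative at step 49, time=2.4500

Answer: 2.4500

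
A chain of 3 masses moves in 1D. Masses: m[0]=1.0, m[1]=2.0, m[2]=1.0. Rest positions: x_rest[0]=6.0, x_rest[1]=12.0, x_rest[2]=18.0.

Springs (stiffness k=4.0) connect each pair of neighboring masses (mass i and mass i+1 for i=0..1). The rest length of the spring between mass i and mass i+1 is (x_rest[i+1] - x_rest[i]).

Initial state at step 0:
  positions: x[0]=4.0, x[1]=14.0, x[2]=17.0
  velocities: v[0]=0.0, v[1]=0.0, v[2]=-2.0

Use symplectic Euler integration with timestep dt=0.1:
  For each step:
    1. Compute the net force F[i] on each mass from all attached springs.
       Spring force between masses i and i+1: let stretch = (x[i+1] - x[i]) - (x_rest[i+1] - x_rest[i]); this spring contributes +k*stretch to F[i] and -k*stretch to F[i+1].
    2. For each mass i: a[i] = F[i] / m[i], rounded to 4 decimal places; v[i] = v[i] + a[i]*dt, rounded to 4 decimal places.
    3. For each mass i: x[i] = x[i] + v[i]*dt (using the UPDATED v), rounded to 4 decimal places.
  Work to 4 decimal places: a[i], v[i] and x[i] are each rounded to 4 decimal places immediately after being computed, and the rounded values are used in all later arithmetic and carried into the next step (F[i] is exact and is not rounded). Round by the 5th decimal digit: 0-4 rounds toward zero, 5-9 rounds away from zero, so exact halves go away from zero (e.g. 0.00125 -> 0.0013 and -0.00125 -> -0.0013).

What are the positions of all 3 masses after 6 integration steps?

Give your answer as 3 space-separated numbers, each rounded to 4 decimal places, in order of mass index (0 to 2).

Answer: 6.5864 11.6489 17.9157

Derivation:
Step 0: x=[4.0000 14.0000 17.0000] v=[0.0000 0.0000 -2.0000]
Step 1: x=[4.1600 13.8600 16.9200] v=[1.6000 -1.4000 -0.8000]
Step 2: x=[4.4680 13.5872 16.9576] v=[3.0800 -2.7280 0.3760]
Step 3: x=[4.9008 13.1994 17.1004] v=[4.3277 -3.8778 1.4278]
Step 4: x=[5.4255 12.7237 17.3271] v=[5.2471 -4.7573 2.2674]
Step 5: x=[6.0021 12.1941 17.6097] v=[5.7664 -5.2963 2.8260]
Step 6: x=[6.5864 11.6489 17.9157] v=[5.8432 -5.4516 3.0598]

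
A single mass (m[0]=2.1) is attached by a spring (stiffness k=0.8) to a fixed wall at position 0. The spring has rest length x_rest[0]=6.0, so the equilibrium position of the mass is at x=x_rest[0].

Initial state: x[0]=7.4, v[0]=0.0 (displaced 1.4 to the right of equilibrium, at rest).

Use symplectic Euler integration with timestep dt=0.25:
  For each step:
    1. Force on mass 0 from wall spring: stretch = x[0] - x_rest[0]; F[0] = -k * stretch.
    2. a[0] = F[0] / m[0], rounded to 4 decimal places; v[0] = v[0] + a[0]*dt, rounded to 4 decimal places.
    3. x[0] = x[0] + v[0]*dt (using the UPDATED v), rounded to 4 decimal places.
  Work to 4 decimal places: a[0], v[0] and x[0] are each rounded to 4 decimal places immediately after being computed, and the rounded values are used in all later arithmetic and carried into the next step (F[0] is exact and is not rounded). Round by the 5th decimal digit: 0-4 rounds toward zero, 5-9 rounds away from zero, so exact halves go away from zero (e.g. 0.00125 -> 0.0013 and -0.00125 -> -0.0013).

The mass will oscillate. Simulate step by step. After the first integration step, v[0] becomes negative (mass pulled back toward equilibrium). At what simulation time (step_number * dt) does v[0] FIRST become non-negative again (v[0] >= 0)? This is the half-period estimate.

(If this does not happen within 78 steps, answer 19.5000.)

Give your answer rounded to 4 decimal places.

Step 0: x=[7.4000] v=[0.0000]
Step 1: x=[7.3667] v=[-0.1333]
Step 2: x=[7.3008] v=[-0.2635]
Step 3: x=[7.2040] v=[-0.3874]
Step 4: x=[7.0785] v=[-0.5021]
Step 5: x=[6.9273] v=[-0.6048]
Step 6: x=[6.7540] v=[-0.6931]
Step 7: x=[6.5628] v=[-0.7649]
Step 8: x=[6.3582] v=[-0.8185]
Step 9: x=[6.1451] v=[-0.8526]
Step 10: x=[5.9285] v=[-0.8664]
Step 11: x=[5.7136] v=[-0.8596]
Step 12: x=[5.5055] v=[-0.8323]
Step 13: x=[5.3092] v=[-0.7852]
Step 14: x=[5.1294] v=[-0.7194]
Step 15: x=[4.9703] v=[-0.6365]
Step 16: x=[4.8357] v=[-0.5384]
Step 17: x=[4.7288] v=[-0.4275]
Step 18: x=[4.6522] v=[-0.3064]
Step 19: x=[4.6077] v=[-0.1781]
Step 20: x=[4.5963] v=[-0.0455]
Step 21: x=[4.6184] v=[0.0882]
First v>=0 after going negative at step 21, time=5.2500

Answer: 5.2500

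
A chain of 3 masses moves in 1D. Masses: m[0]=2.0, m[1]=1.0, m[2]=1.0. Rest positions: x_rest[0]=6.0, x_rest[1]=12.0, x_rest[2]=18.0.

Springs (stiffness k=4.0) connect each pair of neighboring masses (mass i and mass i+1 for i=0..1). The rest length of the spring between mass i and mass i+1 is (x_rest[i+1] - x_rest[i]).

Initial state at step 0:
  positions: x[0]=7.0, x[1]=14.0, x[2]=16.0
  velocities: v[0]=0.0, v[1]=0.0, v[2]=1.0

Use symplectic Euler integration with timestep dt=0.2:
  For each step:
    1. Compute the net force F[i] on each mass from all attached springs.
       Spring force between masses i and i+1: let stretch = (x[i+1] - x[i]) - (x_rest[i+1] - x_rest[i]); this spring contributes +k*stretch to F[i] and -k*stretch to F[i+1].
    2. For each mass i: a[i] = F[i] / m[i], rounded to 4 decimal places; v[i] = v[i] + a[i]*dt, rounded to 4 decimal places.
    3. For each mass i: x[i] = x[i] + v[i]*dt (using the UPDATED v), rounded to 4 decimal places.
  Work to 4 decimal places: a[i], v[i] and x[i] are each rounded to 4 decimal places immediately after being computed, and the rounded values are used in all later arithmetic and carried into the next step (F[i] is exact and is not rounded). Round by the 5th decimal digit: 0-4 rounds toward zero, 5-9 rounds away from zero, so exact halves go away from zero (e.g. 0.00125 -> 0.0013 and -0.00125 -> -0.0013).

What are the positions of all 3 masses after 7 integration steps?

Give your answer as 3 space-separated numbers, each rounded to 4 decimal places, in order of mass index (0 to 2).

Answer: 5.7408 14.1405 19.7777

Derivation:
Step 0: x=[7.0000 14.0000 16.0000] v=[0.0000 0.0000 1.0000]
Step 1: x=[7.0800 13.2000 16.8400] v=[0.4000 -4.0000 4.2000]
Step 2: x=[7.1696 12.0032 18.0576] v=[0.4480 -5.9840 6.0880]
Step 3: x=[7.1659 11.0017 19.2665] v=[-0.0186 -5.0074 6.0445]
Step 4: x=[6.9890 10.7089 20.1130] v=[-0.8843 -1.4642 4.2327]
Step 5: x=[6.6297 11.3255 20.4149] v=[-1.7963 3.0832 1.5094]
Step 6: x=[6.1661 12.6451 20.2225] v=[-2.3180 6.5981 -0.9621]
Step 7: x=[5.7408 14.1405 19.7777] v=[-2.1264 7.4768 -2.2240]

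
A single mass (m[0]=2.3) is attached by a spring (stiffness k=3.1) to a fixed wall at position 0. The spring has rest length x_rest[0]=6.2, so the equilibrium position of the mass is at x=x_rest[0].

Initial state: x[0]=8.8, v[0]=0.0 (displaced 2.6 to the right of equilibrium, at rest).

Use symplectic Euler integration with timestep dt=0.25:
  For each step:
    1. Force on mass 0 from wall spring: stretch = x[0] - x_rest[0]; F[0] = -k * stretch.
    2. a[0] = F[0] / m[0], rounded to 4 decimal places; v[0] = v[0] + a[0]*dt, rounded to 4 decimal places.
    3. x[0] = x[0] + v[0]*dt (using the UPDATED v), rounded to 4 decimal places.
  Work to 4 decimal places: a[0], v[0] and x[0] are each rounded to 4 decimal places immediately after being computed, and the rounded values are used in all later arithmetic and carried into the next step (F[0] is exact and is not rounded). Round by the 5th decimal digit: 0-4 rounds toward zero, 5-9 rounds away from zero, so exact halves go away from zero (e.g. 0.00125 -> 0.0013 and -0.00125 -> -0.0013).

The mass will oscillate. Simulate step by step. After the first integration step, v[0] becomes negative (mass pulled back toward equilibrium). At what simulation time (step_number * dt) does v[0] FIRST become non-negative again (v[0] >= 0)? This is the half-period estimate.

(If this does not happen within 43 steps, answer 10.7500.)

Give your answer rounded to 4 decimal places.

Answer: 2.7500

Derivation:
Step 0: x=[8.8000] v=[0.0000]
Step 1: x=[8.5810] v=[-0.8761]
Step 2: x=[8.1614] v=[-1.6784]
Step 3: x=[7.5766] v=[-2.3393]
Step 4: x=[6.8758] v=[-2.8032]
Step 5: x=[6.1181] v=[-3.0309]
Step 6: x=[5.3673] v=[-3.0033]
Step 7: x=[4.6866] v=[-2.7227]
Step 8: x=[4.1334] v=[-2.2128]
Step 9: x=[3.7543] v=[-1.5165]
Step 10: x=[3.5812] v=[-0.6924]
Step 11: x=[3.6287] v=[0.1900]
First v>=0 after going negative at step 11, time=2.7500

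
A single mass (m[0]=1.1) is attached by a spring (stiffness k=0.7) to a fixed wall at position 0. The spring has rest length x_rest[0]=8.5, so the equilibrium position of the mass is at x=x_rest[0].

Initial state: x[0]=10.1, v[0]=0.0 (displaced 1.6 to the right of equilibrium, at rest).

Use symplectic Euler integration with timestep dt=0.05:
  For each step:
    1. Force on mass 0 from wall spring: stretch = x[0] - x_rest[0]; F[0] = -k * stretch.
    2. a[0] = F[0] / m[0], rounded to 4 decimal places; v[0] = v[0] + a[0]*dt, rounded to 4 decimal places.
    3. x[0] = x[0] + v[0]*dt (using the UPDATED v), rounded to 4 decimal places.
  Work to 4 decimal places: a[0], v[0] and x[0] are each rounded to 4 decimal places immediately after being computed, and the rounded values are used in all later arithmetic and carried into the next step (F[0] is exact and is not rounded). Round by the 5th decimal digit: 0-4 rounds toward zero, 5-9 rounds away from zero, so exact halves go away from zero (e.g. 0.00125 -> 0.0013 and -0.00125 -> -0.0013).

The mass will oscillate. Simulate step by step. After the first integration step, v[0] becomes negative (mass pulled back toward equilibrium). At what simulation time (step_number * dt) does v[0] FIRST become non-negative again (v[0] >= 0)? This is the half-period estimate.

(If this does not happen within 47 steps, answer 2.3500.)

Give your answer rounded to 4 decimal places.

Step 0: x=[10.1000] v=[0.0000]
Step 1: x=[10.0975] v=[-0.0509]
Step 2: x=[10.0924] v=[-0.1017]
Step 3: x=[10.0848] v=[-0.1524]
Step 4: x=[10.0747] v=[-0.2028]
Step 5: x=[10.0621] v=[-0.2529]
Step 6: x=[10.0470] v=[-0.3026]
Step 7: x=[10.0294] v=[-0.3518]
Step 8: x=[10.0094] v=[-0.4005]
Step 9: x=[9.9870] v=[-0.4485]
Step 10: x=[9.9622] v=[-0.4958]
Step 11: x=[9.9351] v=[-0.5423]
Step 12: x=[9.9057] v=[-0.5880]
Step 13: x=[9.8741] v=[-0.6327]
Step 14: x=[9.8403] v=[-0.6764]
Step 15: x=[9.8044] v=[-0.7190]
Step 16: x=[9.7664] v=[-0.7605]
Step 17: x=[9.7264] v=[-0.8008]
Step 18: x=[9.6844] v=[-0.8398]
Step 19: x=[9.6405] v=[-0.8775]
Step 20: x=[9.5948] v=[-0.9138]
Step 21: x=[9.5474] v=[-0.9486]
Step 22: x=[9.4983] v=[-0.9819]
Step 23: x=[9.4476] v=[-1.0137]
Step 24: x=[9.3954] v=[-1.0439]
Step 25: x=[9.3418] v=[-1.0724]
Step 26: x=[9.2868] v=[-1.0992]
Step 27: x=[9.2306] v=[-1.1242]
Step 28: x=[9.1732] v=[-1.1474]
Step 29: x=[9.1148] v=[-1.1688]
Step 30: x=[9.0554] v=[-1.1884]
Step 31: x=[8.9951] v=[-1.2061]
Step 32: x=[8.9340] v=[-1.2219]
Step 33: x=[8.8722] v=[-1.2357]
Step 34: x=[8.8098] v=[-1.2475]
Step 35: x=[8.7469] v=[-1.2574]
Step 36: x=[8.6836] v=[-1.2653]
Step 37: x=[8.6200] v=[-1.2711]
Step 38: x=[8.5563] v=[-1.2749]
Step 39: x=[8.4925] v=[-1.2767]
Step 40: x=[8.4287] v=[-1.2765]
Step 41: x=[8.3650] v=[-1.2742]
Step 42: x=[8.3015] v=[-1.2699]
Step 43: x=[8.2383] v=[-1.2636]
Step 44: x=[8.1755] v=[-1.2553]
Step 45: x=[8.1133] v=[-1.2450]
Step 46: x=[8.0517] v=[-1.2327]
Step 47: x=[7.9908] v=[-1.2184]
v[0] did not become non-negative within 47 steps; using fallback time=2.3500

Answer: 2.3500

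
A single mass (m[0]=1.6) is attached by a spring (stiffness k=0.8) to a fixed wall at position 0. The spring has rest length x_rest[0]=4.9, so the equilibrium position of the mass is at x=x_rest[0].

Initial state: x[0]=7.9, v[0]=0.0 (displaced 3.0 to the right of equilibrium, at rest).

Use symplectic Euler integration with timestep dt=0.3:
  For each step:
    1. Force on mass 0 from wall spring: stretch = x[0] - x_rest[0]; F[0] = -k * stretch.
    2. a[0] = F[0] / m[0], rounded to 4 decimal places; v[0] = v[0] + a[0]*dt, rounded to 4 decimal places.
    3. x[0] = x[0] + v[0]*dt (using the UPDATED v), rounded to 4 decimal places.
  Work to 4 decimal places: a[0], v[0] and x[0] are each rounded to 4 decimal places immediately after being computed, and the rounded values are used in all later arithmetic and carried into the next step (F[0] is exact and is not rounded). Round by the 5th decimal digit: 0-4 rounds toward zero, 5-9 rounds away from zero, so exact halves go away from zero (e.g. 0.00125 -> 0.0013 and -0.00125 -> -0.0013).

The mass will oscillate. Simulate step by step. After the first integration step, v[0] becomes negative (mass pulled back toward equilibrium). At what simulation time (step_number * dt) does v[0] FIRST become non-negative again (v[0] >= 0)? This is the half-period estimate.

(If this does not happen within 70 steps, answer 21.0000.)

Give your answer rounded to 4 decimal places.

Answer: 4.5000

Derivation:
Step 0: x=[7.9000] v=[0.0000]
Step 1: x=[7.7650] v=[-0.4500]
Step 2: x=[7.5011] v=[-0.8798]
Step 3: x=[7.1201] v=[-1.2700]
Step 4: x=[6.6392] v=[-1.6030]
Step 5: x=[6.0800] v=[-1.8639]
Step 6: x=[5.4677] v=[-2.0409]
Step 7: x=[4.8299] v=[-2.1261]
Step 8: x=[4.1952] v=[-2.1156]
Step 9: x=[3.5922] v=[-2.0099]
Step 10: x=[3.0481] v=[-1.8137]
Step 11: x=[2.5873] v=[-1.5359]
Step 12: x=[2.2306] v=[-1.1890]
Step 13: x=[1.9940] v=[-0.7886]
Step 14: x=[1.8882] v=[-0.3527]
Step 15: x=[1.9179] v=[0.0991]
First v>=0 after going negative at step 15, time=4.5000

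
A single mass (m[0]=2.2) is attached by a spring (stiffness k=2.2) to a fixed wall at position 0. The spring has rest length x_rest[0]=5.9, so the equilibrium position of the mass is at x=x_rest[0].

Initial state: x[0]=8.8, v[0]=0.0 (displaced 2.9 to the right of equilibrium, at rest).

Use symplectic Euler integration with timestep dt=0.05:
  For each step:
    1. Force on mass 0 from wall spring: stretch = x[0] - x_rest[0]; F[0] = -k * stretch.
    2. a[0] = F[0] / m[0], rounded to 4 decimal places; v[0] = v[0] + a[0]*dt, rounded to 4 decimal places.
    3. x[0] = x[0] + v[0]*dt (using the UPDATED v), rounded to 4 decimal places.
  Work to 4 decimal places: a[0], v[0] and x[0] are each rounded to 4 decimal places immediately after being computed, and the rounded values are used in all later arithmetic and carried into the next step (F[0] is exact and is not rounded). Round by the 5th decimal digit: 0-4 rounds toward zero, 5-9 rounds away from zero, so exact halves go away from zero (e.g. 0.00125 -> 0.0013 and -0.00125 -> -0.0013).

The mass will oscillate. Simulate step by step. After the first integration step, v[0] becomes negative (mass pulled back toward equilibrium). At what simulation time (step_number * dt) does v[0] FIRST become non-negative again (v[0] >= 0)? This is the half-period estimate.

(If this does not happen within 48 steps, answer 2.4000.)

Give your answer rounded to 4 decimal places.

Step 0: x=[8.8000] v=[0.0000]
Step 1: x=[8.7928] v=[-0.1450]
Step 2: x=[8.7783] v=[-0.2896]
Step 3: x=[8.7566] v=[-0.4335]
Step 4: x=[8.7278] v=[-0.5763]
Step 5: x=[8.6919] v=[-0.7177]
Step 6: x=[8.6490] v=[-0.8573]
Step 7: x=[8.5993] v=[-0.9948]
Step 8: x=[8.5428] v=[-1.1298]
Step 9: x=[8.4797] v=[-1.2619]
Step 10: x=[8.4102] v=[-1.3909]
Step 11: x=[8.3344] v=[-1.5164]
Step 12: x=[8.2525] v=[-1.6381]
Step 13: x=[8.1647] v=[-1.7557]
Step 14: x=[8.0713] v=[-1.8689]
Step 15: x=[7.9724] v=[-1.9775]
Step 16: x=[7.8683] v=[-2.0811]
Step 17: x=[7.7593] v=[-2.1795]
Step 18: x=[7.6457] v=[-2.2725]
Step 19: x=[7.5277] v=[-2.3598]
Step 20: x=[7.4056] v=[-2.4412]
Step 21: x=[7.2798] v=[-2.5165]
Step 22: x=[7.1505] v=[-2.5855]
Step 23: x=[7.0181] v=[-2.6480]
Step 24: x=[6.8829] v=[-2.7039]
Step 25: x=[6.7453] v=[-2.7530]
Step 26: x=[6.6055] v=[-2.7953]
Step 27: x=[6.4640] v=[-2.8306]
Step 28: x=[6.3211] v=[-2.8588]
Step 29: x=[6.1771] v=[-2.8799]
Step 30: x=[6.0324] v=[-2.8938]
Step 31: x=[5.8874] v=[-2.9004]
Step 32: x=[5.7424] v=[-2.8998]
Step 33: x=[5.5978] v=[-2.8919]
Step 34: x=[5.4540] v=[-2.8768]
Step 35: x=[5.3113] v=[-2.8545]
Step 36: x=[5.1700] v=[-2.8251]
Step 37: x=[5.0306] v=[-2.7886]
Step 38: x=[4.8933] v=[-2.7451]
Step 39: x=[4.7586] v=[-2.6948]
Step 40: x=[4.6267] v=[-2.6377]
Step 41: x=[4.4980] v=[-2.5740]
Step 42: x=[4.3728] v=[-2.5039]
Step 43: x=[4.2514] v=[-2.4275]
Step 44: x=[4.1341] v=[-2.3451]
Step 45: x=[4.0213] v=[-2.2568]
Step 46: x=[3.9132] v=[-2.1629]
Step 47: x=[3.8100] v=[-2.0636]
Step 48: x=[3.7120] v=[-1.9591]
v[0] did not become non-negative within 48 steps; using fallback time=2.4000

Answer: 2.4000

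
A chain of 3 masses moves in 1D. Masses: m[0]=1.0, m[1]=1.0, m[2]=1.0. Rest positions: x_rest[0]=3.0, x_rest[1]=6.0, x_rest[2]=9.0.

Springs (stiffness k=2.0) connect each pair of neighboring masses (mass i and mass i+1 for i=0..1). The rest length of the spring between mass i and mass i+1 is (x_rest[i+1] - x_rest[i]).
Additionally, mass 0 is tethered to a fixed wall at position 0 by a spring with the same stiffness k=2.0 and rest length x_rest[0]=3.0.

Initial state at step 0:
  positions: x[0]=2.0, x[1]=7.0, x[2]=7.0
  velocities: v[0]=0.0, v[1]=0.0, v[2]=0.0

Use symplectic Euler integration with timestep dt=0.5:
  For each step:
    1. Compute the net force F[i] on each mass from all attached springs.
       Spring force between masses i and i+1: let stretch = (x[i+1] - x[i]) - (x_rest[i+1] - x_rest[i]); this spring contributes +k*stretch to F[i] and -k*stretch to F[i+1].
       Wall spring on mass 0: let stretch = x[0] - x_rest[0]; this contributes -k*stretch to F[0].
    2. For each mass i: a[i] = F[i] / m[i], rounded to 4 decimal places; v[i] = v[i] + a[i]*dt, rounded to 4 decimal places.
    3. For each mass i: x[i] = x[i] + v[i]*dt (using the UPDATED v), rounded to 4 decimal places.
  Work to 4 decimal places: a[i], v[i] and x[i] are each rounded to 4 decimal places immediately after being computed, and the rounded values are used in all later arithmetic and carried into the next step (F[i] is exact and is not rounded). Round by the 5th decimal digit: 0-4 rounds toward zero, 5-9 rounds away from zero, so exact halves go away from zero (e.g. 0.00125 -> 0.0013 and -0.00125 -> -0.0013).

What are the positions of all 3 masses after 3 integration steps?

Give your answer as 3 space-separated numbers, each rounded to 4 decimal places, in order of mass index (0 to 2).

Answer: 2.0000 5.6250 9.0000

Derivation:
Step 0: x=[2.0000 7.0000 7.0000] v=[0.0000 0.0000 0.0000]
Step 1: x=[3.5000 4.5000 8.5000] v=[3.0000 -5.0000 3.0000]
Step 2: x=[3.7500 3.5000 9.5000] v=[0.5000 -2.0000 2.0000]
Step 3: x=[2.0000 5.6250 9.0000] v=[-3.5000 4.2500 -1.0000]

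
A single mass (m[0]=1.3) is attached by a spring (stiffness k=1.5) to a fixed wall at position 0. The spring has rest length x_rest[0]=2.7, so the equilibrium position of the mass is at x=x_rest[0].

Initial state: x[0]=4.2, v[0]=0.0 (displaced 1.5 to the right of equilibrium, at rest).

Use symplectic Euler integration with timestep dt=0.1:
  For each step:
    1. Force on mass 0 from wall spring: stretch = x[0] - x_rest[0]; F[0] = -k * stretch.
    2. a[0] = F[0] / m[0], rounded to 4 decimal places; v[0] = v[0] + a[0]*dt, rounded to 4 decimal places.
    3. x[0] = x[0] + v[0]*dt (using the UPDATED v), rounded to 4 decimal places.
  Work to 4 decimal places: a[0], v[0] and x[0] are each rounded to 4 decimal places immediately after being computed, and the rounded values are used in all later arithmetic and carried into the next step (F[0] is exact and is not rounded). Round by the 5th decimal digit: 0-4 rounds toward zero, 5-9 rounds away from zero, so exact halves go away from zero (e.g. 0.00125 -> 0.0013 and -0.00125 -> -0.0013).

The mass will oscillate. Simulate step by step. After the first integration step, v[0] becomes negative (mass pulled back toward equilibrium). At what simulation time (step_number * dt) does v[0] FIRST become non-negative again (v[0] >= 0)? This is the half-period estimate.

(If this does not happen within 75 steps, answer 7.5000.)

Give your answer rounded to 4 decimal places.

Answer: 3.0000

Derivation:
Step 0: x=[4.2000] v=[0.0000]
Step 1: x=[4.1827] v=[-0.1731]
Step 2: x=[4.1483] v=[-0.3442]
Step 3: x=[4.0972] v=[-0.5113]
Step 4: x=[4.0300] v=[-0.6725]
Step 5: x=[3.9474] v=[-0.8260]
Step 6: x=[3.8504] v=[-0.9699]
Step 7: x=[3.7401] v=[-1.1026]
Step 8: x=[3.6178] v=[-1.2226]
Step 9: x=[3.4850] v=[-1.3285]
Step 10: x=[3.3431] v=[-1.4191]
Step 11: x=[3.1938] v=[-1.4933]
Step 12: x=[3.0388] v=[-1.5503]
Step 13: x=[2.8799] v=[-1.5894]
Step 14: x=[2.7189] v=[-1.6102]
Step 15: x=[2.5577] v=[-1.6124]
Step 16: x=[2.3981] v=[-1.5960]
Step 17: x=[2.2420] v=[-1.5612]
Step 18: x=[2.0912] v=[-1.5084]
Step 19: x=[1.9474] v=[-1.4382]
Step 20: x=[1.8123] v=[-1.3514]
Step 21: x=[1.6874] v=[-1.2490]
Step 22: x=[1.5742] v=[-1.1322]
Step 23: x=[1.4740] v=[-1.0023]
Step 24: x=[1.3879] v=[-0.8608]
Step 25: x=[1.3170] v=[-0.7094]
Step 26: x=[1.2620] v=[-0.5498]
Step 27: x=[1.2236] v=[-0.3839]
Step 28: x=[1.2022] v=[-0.2136]
Step 29: x=[1.1981] v=[-0.0408]
Step 30: x=[1.2114] v=[0.1325]
First v>=0 after going negative at step 30, time=3.0000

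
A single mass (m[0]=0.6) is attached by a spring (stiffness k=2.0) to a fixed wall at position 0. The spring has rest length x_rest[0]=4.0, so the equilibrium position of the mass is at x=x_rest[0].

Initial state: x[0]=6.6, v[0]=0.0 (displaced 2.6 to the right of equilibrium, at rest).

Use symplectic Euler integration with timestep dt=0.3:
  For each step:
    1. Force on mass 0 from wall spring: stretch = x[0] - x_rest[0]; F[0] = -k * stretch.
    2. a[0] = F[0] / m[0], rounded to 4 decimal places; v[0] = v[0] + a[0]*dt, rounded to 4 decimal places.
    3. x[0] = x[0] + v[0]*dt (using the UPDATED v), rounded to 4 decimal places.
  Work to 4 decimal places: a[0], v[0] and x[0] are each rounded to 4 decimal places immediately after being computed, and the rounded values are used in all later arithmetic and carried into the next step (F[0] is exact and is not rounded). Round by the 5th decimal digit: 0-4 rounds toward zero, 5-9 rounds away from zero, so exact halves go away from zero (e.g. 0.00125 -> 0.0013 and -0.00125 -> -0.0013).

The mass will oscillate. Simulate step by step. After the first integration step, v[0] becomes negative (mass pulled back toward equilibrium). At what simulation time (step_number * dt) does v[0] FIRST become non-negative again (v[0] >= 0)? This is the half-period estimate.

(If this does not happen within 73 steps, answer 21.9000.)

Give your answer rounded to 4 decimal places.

Step 0: x=[6.6000] v=[0.0000]
Step 1: x=[5.8200] v=[-2.6000]
Step 2: x=[4.4940] v=[-4.4200]
Step 3: x=[3.0198] v=[-4.9140]
Step 4: x=[1.8397] v=[-3.9338]
Step 5: x=[1.3077] v=[-1.7735]
Step 6: x=[1.5833] v=[0.9188]
First v>=0 after going negative at step 6, time=1.8000

Answer: 1.8000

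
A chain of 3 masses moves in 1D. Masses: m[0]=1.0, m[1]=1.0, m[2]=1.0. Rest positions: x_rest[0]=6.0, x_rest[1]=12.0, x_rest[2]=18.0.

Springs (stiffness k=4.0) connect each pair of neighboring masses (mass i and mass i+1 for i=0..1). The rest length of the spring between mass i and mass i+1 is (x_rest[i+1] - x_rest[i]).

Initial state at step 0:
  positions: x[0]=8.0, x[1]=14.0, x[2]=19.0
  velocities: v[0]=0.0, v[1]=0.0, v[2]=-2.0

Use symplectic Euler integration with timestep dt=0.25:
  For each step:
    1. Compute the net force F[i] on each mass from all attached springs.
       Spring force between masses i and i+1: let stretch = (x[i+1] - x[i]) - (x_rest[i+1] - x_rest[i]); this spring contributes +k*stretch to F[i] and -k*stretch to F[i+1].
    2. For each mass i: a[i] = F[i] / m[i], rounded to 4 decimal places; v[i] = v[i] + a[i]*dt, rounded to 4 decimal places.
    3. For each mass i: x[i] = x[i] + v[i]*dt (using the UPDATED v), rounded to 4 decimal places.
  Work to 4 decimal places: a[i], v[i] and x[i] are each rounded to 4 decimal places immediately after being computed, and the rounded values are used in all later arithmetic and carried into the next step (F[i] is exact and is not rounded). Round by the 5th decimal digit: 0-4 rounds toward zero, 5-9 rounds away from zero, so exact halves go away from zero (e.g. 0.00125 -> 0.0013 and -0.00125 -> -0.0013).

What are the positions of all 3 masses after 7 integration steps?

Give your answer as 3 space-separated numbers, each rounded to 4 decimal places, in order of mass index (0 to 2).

Step 0: x=[8.0000 14.0000 19.0000] v=[0.0000 0.0000 -2.0000]
Step 1: x=[8.0000 13.7500 18.7500] v=[0.0000 -1.0000 -1.0000]
Step 2: x=[7.9375 13.3125 18.7500] v=[-0.2500 -1.7500 0.0000]
Step 3: x=[7.7188 12.8906 18.8906] v=[-0.8750 -1.6875 0.5625]
Step 4: x=[7.2930 12.6758 19.0312] v=[-1.7032 -0.8593 0.5625]
Step 5: x=[6.7129 12.7041 19.0830] v=[-2.3204 0.1133 0.2071]
Step 6: x=[6.1306 12.8294 19.0401] v=[-2.3292 0.5010 -0.1718]
Step 7: x=[5.7230 12.8326 18.9445] v=[-1.6304 0.0129 -0.3825]

Answer: 5.7230 12.8326 18.9445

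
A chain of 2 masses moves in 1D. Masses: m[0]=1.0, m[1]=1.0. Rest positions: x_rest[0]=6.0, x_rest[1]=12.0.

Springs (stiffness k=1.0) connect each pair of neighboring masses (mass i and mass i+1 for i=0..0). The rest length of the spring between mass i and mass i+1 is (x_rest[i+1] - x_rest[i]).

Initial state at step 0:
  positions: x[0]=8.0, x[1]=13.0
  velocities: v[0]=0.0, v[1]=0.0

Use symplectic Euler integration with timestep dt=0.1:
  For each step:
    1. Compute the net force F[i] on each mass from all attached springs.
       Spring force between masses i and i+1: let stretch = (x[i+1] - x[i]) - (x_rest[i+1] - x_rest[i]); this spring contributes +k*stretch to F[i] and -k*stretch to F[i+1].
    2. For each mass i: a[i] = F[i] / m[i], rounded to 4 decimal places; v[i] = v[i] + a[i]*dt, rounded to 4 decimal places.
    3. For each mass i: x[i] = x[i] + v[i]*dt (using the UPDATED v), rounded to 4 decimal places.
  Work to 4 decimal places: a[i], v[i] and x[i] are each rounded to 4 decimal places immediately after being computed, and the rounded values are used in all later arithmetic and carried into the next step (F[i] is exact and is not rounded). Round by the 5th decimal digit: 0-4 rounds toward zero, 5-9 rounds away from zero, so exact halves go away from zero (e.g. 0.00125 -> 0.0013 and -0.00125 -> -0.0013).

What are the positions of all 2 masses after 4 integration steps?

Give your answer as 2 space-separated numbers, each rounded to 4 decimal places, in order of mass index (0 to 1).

Step 0: x=[8.0000 13.0000] v=[0.0000 0.0000]
Step 1: x=[7.9900 13.0100] v=[-0.1000 0.1000]
Step 2: x=[7.9702 13.0298] v=[-0.1980 0.1980]
Step 3: x=[7.9410 13.0590] v=[-0.2920 0.2920]
Step 4: x=[7.9030 13.0970] v=[-0.3802 0.3802]

Answer: 7.9030 13.0970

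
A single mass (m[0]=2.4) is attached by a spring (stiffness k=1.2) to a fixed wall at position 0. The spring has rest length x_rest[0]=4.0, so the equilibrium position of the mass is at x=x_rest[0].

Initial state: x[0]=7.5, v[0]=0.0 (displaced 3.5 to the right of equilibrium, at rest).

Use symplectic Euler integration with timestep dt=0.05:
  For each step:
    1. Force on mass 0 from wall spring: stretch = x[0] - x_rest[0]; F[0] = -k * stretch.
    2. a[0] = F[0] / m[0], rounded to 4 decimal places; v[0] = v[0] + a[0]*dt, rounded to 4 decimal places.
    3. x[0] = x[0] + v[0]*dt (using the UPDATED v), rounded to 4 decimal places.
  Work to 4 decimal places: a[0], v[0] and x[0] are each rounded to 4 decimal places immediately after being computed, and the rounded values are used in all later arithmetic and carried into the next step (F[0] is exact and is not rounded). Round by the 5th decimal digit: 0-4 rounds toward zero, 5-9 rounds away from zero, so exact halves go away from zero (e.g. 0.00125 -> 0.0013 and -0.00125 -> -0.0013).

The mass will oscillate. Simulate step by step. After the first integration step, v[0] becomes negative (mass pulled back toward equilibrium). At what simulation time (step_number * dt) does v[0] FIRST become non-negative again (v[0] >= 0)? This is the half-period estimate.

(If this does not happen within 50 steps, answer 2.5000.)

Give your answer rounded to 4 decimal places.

Step 0: x=[7.5000] v=[0.0000]
Step 1: x=[7.4956] v=[-0.0875]
Step 2: x=[7.4869] v=[-0.1749]
Step 3: x=[7.4738] v=[-0.2621]
Step 4: x=[7.4564] v=[-0.3489]
Step 5: x=[7.4346] v=[-0.4353]
Step 6: x=[7.4085] v=[-0.5212]
Step 7: x=[7.3782] v=[-0.6064]
Step 8: x=[7.3437] v=[-0.6909]
Step 9: x=[7.3050] v=[-0.7745]
Step 10: x=[7.2621] v=[-0.8571]
Step 11: x=[7.2152] v=[-0.9387]
Step 12: x=[7.1642] v=[-1.0191]
Step 13: x=[7.1093] v=[-1.0982]
Step 14: x=[7.0505] v=[-1.1759]
Step 15: x=[6.9879] v=[-1.2522]
Step 16: x=[6.9216] v=[-1.3269]
Step 17: x=[6.8516] v=[-1.3999]
Step 18: x=[6.7780] v=[-1.4712]
Step 19: x=[6.7010] v=[-1.5407]
Step 20: x=[6.6206] v=[-1.6082]
Step 21: x=[6.5369] v=[-1.6737]
Step 22: x=[6.4500] v=[-1.7371]
Step 23: x=[6.3601] v=[-1.7984]
Step 24: x=[6.2672] v=[-1.8574]
Step 25: x=[6.1715] v=[-1.9141]
Step 26: x=[6.0731] v=[-1.9684]
Step 27: x=[5.9721] v=[-2.0202]
Step 28: x=[5.8686] v=[-2.0695]
Step 29: x=[5.7628] v=[-2.1162]
Step 30: x=[5.6548] v=[-2.1603]
Step 31: x=[5.5447] v=[-2.2017]
Step 32: x=[5.4327] v=[-2.2403]
Step 33: x=[5.3189] v=[-2.2761]
Step 34: x=[5.2034] v=[-2.3091]
Step 35: x=[5.0864] v=[-2.3392]
Step 36: x=[4.9681] v=[-2.3664]
Step 37: x=[4.8486] v=[-2.3906]
Step 38: x=[4.7280] v=[-2.4118]
Step 39: x=[4.6065] v=[-2.4300]
Step 40: x=[4.4842] v=[-2.4452]
Step 41: x=[4.3613] v=[-2.4573]
Step 42: x=[4.2380] v=[-2.4663]
Step 43: x=[4.1144] v=[-2.4723]
Step 44: x=[3.9906] v=[-2.4752]
Step 45: x=[3.8669] v=[-2.4750]
Step 46: x=[3.7433] v=[-2.4717]
Step 47: x=[3.6200] v=[-2.4653]
Step 48: x=[3.4972] v=[-2.4558]
Step 49: x=[3.3750] v=[-2.4432]
Step 50: x=[3.2536] v=[-2.4276]
v[0] did not become non-negative within 50 steps; using fallback time=2.5000

Answer: 2.5000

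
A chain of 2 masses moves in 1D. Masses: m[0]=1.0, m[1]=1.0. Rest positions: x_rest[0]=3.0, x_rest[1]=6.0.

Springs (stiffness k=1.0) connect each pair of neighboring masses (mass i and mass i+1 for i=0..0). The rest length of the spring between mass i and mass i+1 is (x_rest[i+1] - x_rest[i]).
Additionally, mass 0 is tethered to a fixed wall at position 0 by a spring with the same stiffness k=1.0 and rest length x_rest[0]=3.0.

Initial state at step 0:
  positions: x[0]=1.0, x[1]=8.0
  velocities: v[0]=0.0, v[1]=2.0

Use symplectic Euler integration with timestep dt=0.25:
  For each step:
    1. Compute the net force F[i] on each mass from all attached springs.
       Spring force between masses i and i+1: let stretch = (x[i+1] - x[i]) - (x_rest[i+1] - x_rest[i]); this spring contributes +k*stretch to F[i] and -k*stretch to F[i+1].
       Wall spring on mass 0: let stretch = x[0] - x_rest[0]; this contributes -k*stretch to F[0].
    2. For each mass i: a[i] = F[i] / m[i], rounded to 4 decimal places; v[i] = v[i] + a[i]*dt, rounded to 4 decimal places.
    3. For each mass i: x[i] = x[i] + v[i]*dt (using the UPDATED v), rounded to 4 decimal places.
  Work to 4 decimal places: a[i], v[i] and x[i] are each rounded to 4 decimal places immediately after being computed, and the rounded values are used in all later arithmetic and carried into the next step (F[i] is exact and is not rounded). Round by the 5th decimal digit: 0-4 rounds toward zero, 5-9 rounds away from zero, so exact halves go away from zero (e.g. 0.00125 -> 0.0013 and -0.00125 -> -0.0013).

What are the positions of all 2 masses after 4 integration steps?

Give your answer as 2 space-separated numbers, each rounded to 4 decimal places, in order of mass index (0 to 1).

Answer: 4.1610 7.7529

Derivation:
Step 0: x=[1.0000 8.0000] v=[0.0000 2.0000]
Step 1: x=[1.3750 8.2500] v=[1.5000 1.0000]
Step 2: x=[2.0938 8.2578] v=[2.8750 0.0313]
Step 3: x=[3.0670 8.0679] v=[3.8926 -0.7597]
Step 4: x=[4.1610 7.7529] v=[4.3761 -1.2599]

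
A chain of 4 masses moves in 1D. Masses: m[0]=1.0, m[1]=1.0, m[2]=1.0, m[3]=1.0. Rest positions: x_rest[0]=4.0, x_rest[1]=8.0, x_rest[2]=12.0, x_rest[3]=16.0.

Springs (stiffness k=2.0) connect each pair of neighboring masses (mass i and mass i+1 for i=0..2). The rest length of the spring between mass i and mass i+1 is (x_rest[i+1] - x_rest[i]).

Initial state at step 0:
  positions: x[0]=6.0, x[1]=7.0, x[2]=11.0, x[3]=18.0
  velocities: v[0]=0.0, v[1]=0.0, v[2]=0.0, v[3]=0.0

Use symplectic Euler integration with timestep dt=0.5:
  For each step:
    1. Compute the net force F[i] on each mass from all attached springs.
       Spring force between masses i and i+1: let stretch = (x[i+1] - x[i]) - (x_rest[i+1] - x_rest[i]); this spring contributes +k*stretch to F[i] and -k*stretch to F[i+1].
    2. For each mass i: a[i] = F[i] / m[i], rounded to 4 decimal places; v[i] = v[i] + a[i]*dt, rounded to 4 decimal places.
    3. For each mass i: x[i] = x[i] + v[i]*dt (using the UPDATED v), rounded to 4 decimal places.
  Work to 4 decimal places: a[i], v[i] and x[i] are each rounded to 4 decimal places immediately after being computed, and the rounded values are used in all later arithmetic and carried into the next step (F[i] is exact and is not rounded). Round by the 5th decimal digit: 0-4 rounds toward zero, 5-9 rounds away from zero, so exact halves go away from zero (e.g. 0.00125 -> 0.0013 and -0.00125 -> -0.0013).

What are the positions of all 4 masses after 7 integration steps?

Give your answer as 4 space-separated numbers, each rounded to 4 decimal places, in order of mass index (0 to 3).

Answer: 4.5000 8.5000 12.5000 16.5000

Derivation:
Step 0: x=[6.0000 7.0000 11.0000 18.0000] v=[0.0000 0.0000 0.0000 0.0000]
Step 1: x=[4.5000 8.5000 12.5000 16.5000] v=[-3.0000 3.0000 3.0000 -3.0000]
Step 2: x=[3.0000 10.0000 14.0000 15.0000] v=[-3.0000 3.0000 3.0000 -3.0000]
Step 3: x=[3.0000 10.0000 14.0000 15.0000] v=[0.0000 0.0000 0.0000 0.0000]
Step 4: x=[4.5000 8.5000 12.5000 16.5000] v=[3.0000 -3.0000 -3.0000 3.0000]
Step 5: x=[6.0000 7.0000 11.0000 18.0000] v=[3.0000 -3.0000 -3.0000 3.0000]
Step 6: x=[6.0000 7.0000 11.0000 18.0000] v=[0.0000 0.0000 0.0000 0.0000]
Step 7: x=[4.5000 8.5000 12.5000 16.5000] v=[-3.0000 3.0000 3.0000 -3.0000]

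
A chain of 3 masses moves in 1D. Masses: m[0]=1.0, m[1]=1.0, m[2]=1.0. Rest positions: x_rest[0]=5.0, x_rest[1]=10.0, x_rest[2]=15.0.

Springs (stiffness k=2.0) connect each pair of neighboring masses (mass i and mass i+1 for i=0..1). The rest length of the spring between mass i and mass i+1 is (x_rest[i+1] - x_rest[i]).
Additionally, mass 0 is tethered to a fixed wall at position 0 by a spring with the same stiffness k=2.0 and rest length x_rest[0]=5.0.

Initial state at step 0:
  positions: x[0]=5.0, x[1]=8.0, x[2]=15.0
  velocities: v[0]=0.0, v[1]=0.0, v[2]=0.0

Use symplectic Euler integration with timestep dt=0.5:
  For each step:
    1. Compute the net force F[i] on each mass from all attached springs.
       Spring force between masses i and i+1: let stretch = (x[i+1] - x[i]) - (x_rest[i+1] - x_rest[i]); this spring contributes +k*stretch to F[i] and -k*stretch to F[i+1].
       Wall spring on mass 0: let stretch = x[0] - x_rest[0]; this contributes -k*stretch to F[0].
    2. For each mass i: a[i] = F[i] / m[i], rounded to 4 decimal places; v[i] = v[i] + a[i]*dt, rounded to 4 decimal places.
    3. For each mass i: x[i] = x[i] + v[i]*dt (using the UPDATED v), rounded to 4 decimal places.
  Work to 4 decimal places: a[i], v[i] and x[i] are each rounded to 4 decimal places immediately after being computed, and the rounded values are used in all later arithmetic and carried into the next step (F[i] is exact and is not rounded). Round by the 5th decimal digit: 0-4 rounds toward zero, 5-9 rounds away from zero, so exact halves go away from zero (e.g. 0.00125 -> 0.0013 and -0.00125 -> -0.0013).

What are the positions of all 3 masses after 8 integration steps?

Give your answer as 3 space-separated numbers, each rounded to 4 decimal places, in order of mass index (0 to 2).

Step 0: x=[5.0000 8.0000 15.0000] v=[0.0000 0.0000 0.0000]
Step 1: x=[4.0000 10.0000 14.0000] v=[-2.0000 4.0000 -2.0000]
Step 2: x=[4.0000 11.0000 13.5000] v=[0.0000 2.0000 -1.0000]
Step 3: x=[5.5000 9.7500 14.2500] v=[3.0000 -2.5000 1.5000]
Step 4: x=[6.3750 8.6250 15.2500] v=[1.7500 -2.2500 2.0000]
Step 5: x=[5.1875 9.6875 15.4375] v=[-2.3750 2.1250 0.3750]
Step 6: x=[3.6563 11.3750 15.2500] v=[-3.0625 3.3750 -0.3750]
Step 7: x=[4.1563 11.1407 15.6250] v=[0.9999 -0.4687 0.7500]
Step 8: x=[6.0703 9.6563 16.2579] v=[3.8280 -2.9688 1.2657]

Answer: 6.0703 9.6563 16.2579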